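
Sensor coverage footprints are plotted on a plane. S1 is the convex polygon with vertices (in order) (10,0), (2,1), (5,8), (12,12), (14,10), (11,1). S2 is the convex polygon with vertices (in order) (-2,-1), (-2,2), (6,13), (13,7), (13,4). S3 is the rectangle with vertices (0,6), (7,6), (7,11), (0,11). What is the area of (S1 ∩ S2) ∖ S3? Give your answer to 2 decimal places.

|S1 ∩ S2| = 58.9157.
|(S1 ∩ S2) ∩ S3| = 6.
|(S1 ∩ S2) ∖ S3| = 58.9157 − 6 = 52.92.

52.92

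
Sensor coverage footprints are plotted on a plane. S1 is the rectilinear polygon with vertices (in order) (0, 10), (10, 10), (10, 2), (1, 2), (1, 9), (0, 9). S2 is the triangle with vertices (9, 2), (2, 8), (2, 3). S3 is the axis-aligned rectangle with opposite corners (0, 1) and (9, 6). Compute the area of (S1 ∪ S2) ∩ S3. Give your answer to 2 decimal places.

The region (S1 ∪ S2) ∩ S3 is the polygon with vertices (1,2), (1,6), (9,6), (9,2).
By the shoelace formula its area is 32.00.

32.00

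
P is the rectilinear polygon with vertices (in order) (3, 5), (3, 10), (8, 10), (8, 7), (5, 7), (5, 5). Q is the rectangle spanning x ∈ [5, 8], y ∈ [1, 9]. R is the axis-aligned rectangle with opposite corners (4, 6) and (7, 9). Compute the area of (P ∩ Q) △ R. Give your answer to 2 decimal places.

|P ∩ Q| = 6.
|(P ∩ Q) ∩ R| = 4.
|(P ∩ Q) △ R| = 6 + 9 − 8 = 7.00.

7.00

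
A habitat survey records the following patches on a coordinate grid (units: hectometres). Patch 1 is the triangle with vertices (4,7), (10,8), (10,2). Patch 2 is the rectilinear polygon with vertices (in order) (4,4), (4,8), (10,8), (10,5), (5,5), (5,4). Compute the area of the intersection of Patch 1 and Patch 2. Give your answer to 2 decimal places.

12.60

The intersection is the polygon with vertices (10,8), (10,5), (6.4,5), (4,7).
By the shoelace formula its area is 12.60.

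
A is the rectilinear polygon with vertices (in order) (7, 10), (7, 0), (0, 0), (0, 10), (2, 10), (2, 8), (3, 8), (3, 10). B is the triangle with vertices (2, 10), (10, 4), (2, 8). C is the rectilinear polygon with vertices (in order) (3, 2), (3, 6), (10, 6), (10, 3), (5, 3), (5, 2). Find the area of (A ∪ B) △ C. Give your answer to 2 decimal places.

63.58

|A ∪ B| = 70.75.
|(A ∪ B) ∩ C| = 15.0833.
|(A ∪ B) △ C| = 70.75 + 23 − 30.1667 = 63.58.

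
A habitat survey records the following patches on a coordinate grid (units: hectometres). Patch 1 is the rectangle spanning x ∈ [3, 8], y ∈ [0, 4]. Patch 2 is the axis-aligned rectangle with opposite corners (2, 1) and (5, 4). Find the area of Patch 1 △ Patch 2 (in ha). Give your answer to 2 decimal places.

17.00

|Patch 1∩Patch 2|: x∈[3,5], y∈[1,4] → 2·3 = 6.
|Patch 1 △ Patch 2| = |Patch 1| + |Patch 2| − 2·|Patch 1∩Patch 2| = 20 + 9 − 12 = 17.00.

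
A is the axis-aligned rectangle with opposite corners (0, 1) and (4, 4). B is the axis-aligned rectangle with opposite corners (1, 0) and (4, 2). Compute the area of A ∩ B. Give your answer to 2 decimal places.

|A∩B|: x∈[1,4], y∈[1,2] → 3·1 = 3.

3.00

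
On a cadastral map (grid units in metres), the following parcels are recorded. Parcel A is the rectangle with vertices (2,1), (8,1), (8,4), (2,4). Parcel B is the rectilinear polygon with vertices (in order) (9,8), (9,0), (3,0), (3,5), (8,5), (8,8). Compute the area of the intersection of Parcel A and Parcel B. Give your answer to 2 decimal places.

15.00

The intersection is the polygon with vertices (8,4), (8,1), (3,1), (3,4).
By the shoelace formula its area is 15.00.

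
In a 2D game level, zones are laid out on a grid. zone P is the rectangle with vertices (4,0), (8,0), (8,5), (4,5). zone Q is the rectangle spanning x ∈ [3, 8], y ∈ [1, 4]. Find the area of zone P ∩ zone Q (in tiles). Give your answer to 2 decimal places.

12.00

|zone P∩zone Q|: x∈[4,8], y∈[1,4] → 4·3 = 12.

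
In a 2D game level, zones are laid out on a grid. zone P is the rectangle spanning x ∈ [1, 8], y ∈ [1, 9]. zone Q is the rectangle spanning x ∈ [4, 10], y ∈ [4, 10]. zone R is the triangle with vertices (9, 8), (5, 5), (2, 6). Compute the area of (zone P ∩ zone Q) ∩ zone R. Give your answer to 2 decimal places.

The region (zone P ∩ zone Q) ∩ zone R is the polygon with vertices (8,7.25), (5,5), (4,5.333), (4,6.571), (8,7.714).
By the shoelace formula its area is 5.03.

5.03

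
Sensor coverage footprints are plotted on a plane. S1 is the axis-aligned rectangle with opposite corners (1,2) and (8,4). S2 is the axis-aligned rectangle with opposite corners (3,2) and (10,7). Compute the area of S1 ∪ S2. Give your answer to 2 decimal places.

39.00

By inclusion–exclusion:
Individual areas: |S1| = 14, |S2| = 35.
|S1∩S2|: x∈[3,8], y∈[2,4] → 5·2 = 10.
|S1 ∪ S2| = 49 − 10 = 39.00.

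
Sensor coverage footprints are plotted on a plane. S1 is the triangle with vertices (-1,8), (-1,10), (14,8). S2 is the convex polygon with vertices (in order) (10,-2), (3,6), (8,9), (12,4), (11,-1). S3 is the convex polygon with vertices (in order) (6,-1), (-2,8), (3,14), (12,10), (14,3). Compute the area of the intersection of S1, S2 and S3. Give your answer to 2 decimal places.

1.19

The intersection is the polygon with vertices (8.8,8), (6.333,8), (7.727,8.836), (8.179,8.776).
By the shoelace formula its area is 1.19.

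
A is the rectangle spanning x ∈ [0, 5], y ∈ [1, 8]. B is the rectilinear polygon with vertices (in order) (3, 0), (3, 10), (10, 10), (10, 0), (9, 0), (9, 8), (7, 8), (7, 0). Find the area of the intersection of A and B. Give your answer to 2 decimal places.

14.00

The intersection is the polygon with vertices (5,8), (5,1), (3,1), (3,8).
By the shoelace formula its area is 14.00.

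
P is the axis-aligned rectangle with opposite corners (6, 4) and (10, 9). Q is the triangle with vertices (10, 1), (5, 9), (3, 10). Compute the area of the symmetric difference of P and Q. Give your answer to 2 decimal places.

|P| = 20, |Q| = 5.5, |P∩Q| = 1.8268.
|P △ Q| = |P| + |Q| − 2·|P∩Q| = 20 + 5.5 − 3.6536 = 21.85.

21.85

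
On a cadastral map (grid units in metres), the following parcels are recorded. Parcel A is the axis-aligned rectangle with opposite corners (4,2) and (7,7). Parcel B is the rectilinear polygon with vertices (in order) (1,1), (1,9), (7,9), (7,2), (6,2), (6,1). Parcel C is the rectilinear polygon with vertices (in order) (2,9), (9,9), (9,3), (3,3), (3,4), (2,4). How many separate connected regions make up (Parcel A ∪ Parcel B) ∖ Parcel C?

(Parcel A ∪ Parcel B) ∖ Parcel C is a single connected region.

1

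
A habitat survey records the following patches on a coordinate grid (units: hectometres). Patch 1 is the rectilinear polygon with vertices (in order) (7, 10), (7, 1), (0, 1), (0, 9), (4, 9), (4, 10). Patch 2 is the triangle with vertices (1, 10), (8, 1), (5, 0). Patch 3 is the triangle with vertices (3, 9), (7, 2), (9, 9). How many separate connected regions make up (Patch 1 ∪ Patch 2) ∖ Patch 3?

2

(Patch 1 ∪ Patch 2) ∖ Patch 3 splits into 2 disjoint pieces (area 44.5232, area 3).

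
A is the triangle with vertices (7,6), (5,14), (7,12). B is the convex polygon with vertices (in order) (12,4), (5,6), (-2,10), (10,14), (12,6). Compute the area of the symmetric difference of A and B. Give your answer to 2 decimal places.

|A| = 6, |B| = 73, |A∩B| = 5.2788.
|A △ B| = |A| + |B| − 2·|A∩B| = 6 + 73 − 10.5577 = 68.44.

68.44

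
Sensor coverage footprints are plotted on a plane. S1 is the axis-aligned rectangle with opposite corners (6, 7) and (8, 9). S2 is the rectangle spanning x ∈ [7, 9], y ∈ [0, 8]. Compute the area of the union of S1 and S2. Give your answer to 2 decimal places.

By inclusion–exclusion:
Individual areas: |S1| = 4, |S2| = 16.
|S1∩S2|: x∈[7,8], y∈[7,8] → 1·1 = 1.
|S1 ∪ S2| = 20 − 1 = 19.00.

19.00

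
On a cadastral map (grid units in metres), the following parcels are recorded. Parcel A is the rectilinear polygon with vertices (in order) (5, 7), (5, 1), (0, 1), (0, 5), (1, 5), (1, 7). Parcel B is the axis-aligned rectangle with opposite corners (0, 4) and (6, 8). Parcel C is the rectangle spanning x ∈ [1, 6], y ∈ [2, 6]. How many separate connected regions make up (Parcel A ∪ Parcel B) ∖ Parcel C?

(Parcel A ∪ Parcel B) ∖ Parcel C is a single connected region.

1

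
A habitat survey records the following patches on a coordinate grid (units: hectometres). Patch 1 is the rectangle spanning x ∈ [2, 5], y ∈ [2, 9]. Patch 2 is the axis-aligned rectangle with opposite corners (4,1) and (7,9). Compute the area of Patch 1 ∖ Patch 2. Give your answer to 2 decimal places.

|Patch 1∩Patch 2|: x∈[4,5], y∈[2,9] → 1·7 = 7.
|Patch 1| = 21.
|Patch 1 ∖ Patch 2| = |Patch 1| − |Patch 1∩Patch 2| = 21 − 7 = 14.00.

14.00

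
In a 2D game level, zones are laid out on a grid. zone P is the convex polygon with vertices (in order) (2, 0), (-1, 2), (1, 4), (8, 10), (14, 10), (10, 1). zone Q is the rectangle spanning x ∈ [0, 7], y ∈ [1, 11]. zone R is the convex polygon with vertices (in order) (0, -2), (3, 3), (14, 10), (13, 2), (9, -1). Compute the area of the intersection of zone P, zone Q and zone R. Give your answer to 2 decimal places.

14.29

The intersection is the polygon with vertices (7,1), (1.8,1), (3,3), (7,5.545).
By the shoelace formula its area is 14.29.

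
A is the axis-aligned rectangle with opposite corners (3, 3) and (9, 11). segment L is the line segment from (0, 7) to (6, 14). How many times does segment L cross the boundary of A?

The segment meets the boundary at (3.429,11), (3,10.5).

2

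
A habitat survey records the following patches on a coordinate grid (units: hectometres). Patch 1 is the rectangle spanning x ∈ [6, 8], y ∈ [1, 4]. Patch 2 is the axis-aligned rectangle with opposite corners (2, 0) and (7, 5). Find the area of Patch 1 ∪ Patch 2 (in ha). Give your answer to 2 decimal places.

28.00

By inclusion–exclusion:
Individual areas: |Patch 1| = 6, |Patch 2| = 25.
|Patch 1∩Patch 2|: x∈[6,7], y∈[1,4] → 1·3 = 3.
|Patch 1 ∪ Patch 2| = 31 − 3 = 28.00.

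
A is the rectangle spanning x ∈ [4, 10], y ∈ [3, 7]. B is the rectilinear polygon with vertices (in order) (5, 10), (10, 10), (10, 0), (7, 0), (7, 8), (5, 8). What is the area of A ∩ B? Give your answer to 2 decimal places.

12.00

The intersection is the polygon with vertices (10,3), (7,3), (7,7), (10,7).
By the shoelace formula its area is 12.00.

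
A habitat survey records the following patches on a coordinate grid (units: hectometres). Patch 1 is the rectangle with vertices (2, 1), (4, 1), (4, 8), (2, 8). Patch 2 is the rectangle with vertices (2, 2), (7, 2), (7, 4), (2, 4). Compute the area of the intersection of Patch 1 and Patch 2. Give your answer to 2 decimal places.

|Patch 1∩Patch 2|: x∈[2,4], y∈[2,4] → 2·2 = 4.

4.00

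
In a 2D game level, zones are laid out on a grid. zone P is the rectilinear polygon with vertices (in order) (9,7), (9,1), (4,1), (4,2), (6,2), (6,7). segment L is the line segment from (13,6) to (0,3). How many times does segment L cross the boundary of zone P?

2

The segment meets the boundary at (6,4.385), (9,5.077).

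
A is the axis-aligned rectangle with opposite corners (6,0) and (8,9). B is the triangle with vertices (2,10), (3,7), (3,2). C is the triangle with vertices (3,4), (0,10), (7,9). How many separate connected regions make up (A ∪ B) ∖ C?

(A ∪ B) ∖ C splits into 3 disjoint pieces (area 17.375, area 0.0091, area 0.3333).

3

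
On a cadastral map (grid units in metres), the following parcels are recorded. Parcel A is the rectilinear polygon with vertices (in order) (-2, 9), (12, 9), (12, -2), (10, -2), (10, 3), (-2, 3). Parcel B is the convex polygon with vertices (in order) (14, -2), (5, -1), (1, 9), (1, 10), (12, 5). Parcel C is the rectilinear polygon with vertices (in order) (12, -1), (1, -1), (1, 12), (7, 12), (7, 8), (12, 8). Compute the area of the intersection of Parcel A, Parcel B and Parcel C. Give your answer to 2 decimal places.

49.20

The intersection is the polygon with vertices (12,5), (12,-1), (10,-1), (10,3), (3.4,3), (1,9), (3.2,9).
By the shoelace formula its area is 49.20.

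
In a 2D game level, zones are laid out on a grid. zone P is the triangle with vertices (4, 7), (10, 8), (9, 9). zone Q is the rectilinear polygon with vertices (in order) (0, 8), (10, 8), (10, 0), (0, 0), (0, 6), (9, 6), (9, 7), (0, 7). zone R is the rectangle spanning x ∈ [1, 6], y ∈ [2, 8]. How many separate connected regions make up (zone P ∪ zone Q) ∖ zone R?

2

(zone P ∪ zone Q) ∖ zone R splits into 2 disjoint pieces (area 46.75, area 1).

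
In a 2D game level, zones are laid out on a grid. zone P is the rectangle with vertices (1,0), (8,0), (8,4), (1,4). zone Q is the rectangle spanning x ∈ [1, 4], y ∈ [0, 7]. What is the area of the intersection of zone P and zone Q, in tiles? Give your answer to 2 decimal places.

|zone P∩zone Q|: x∈[1,4], y∈[0,4] → 3·4 = 12.

12.00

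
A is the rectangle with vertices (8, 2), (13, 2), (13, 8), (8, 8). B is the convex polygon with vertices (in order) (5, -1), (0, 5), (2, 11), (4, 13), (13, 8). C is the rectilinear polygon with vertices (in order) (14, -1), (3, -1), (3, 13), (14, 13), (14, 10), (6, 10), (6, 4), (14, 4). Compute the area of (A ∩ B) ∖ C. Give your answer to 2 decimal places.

12.89

|A ∩ B| = 14.0625.
|(A ∩ B) ∩ C| = 1.1736.
|(A ∩ B) ∖ C| = 14.0625 − 1.1736 = 12.89.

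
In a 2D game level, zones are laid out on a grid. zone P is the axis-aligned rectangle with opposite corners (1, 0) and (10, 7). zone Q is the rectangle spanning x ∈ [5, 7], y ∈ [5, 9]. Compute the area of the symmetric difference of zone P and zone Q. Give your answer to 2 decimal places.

63.00

|zone P∩zone Q|: x∈[5,7], y∈[5,7] → 2·2 = 4.
|zone P △ zone Q| = |zone P| + |zone Q| − 2·|zone P∩zone Q| = 63 + 8 − 8 = 63.00.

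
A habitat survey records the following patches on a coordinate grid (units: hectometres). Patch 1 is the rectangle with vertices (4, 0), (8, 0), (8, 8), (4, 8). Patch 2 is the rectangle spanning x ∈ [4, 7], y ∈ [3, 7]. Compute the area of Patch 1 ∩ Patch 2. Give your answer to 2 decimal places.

12.00

|Patch 1∩Patch 2|: x∈[4,7], y∈[3,7] → 3·4 = 12.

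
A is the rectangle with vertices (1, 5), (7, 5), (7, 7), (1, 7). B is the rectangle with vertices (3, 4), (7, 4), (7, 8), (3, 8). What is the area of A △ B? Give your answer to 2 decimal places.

|A∩B|: x∈[3,7], y∈[5,7] → 4·2 = 8.
|A △ B| = |A| + |B| − 2·|A∩B| = 12 + 16 − 16 = 12.00.

12.00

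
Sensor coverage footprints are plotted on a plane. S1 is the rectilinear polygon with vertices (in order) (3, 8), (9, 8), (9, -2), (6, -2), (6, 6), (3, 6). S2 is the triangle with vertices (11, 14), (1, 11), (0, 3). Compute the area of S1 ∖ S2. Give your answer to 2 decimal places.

34.00

|S1| = 36, |S1∩S2| = 2.
|S1 ∖ S2| = |S1| − |S1∩S2| = 36 − 2 = 34.00.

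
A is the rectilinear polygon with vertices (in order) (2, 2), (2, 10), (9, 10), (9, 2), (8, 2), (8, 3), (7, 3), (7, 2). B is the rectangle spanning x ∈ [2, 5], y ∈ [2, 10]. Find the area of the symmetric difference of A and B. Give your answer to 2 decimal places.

|A| = 55, |B| = 24, |A∩B| = 24.
|A △ B| = |A| + |B| − 2·|A∩B| = 55 + 24 − 48 = 31.00.

31.00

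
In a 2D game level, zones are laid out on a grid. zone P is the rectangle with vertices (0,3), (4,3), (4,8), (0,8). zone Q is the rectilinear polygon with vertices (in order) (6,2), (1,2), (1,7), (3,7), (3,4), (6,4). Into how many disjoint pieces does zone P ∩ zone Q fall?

1

zone P ∩ zone Q is a single connected region.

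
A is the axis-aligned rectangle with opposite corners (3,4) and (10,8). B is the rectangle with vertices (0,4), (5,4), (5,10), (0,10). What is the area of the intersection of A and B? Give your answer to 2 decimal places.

|A∩B|: x∈[3,5], y∈[4,8] → 2·4 = 8.

8.00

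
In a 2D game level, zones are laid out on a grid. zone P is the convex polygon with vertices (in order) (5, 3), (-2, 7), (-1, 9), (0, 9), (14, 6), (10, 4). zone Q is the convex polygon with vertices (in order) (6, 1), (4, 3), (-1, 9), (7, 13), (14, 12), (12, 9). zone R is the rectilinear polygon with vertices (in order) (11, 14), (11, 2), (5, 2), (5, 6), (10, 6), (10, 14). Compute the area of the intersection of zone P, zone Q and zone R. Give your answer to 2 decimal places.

10.23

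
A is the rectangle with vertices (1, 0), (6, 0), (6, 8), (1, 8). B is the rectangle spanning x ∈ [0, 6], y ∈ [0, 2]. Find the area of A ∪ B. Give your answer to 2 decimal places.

By inclusion–exclusion:
Individual areas: |A| = 40, |B| = 12.
|A∩B|: x∈[1,6], y∈[0,2] → 5·2 = 10.
|A ∪ B| = 52 − 10 = 42.00.

42.00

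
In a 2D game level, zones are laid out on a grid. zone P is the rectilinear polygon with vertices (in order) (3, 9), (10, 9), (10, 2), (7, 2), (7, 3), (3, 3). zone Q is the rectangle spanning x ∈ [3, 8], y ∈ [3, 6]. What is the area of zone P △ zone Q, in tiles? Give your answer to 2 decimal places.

30.00

|zone P| = 45, |zone Q| = 15, |zone P∩zone Q| = 15.
|zone P △ zone Q| = |zone P| + |zone Q| − 2·|zone P∩zone Q| = 45 + 15 − 30 = 30.00.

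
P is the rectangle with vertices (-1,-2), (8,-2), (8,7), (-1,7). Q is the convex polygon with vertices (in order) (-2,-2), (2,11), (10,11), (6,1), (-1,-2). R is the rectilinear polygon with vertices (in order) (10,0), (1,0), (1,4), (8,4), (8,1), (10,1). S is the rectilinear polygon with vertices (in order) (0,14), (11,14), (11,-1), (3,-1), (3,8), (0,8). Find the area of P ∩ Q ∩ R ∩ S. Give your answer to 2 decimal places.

12.63

The intersection is the polygon with vertices (3.667,0), (3,0), (3,4), (7.2,4), (6,1).
By the shoelace formula its area is 12.63.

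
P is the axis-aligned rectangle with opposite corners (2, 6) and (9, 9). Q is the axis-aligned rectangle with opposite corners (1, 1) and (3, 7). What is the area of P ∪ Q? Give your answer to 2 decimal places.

32.00

By inclusion–exclusion:
Individual areas: |P| = 21, |Q| = 12.
|P∩Q|: x∈[2,3], y∈[6,7] → 1·1 = 1.
|P ∪ Q| = 33 − 1 = 32.00.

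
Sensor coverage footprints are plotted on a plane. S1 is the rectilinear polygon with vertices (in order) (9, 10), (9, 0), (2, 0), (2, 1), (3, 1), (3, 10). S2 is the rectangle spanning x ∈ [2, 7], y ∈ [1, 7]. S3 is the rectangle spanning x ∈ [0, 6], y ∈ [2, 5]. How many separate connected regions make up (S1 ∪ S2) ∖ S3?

1

(S1 ∪ S2) ∖ S3 is a single connected region.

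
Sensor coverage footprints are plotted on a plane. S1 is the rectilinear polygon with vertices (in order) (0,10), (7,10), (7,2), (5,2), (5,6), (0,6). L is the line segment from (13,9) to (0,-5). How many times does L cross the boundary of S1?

The segment meets the boundary at (6.5,2), (7,2.538).

2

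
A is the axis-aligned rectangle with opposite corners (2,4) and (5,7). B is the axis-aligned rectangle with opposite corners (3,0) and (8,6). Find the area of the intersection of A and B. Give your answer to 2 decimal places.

|A∩B|: x∈[3,5], y∈[4,6] → 2·2 = 4.

4.00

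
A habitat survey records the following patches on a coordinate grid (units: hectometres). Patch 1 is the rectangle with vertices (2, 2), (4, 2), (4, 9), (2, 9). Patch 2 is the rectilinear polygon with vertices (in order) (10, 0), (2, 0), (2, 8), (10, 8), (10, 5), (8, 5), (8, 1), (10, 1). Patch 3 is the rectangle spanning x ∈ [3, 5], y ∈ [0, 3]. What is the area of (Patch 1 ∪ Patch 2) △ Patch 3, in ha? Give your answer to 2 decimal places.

|Patch 1 ∪ Patch 2| = 58.
|(Patch 1 ∪ Patch 2) ∩ Patch 3| = 6.
|(Patch 1 ∪ Patch 2) △ Patch 3| = 58 + 6 − 12 = 52.00.

52.00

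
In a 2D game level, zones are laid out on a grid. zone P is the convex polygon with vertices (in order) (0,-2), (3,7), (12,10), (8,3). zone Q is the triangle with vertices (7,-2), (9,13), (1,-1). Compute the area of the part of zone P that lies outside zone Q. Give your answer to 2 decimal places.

26.01

|zone P| = 54, |zone P∩zone Q| = 27.9884.
|zone P ∖ zone Q| = |zone P| − |zone P∩zone Q| = 54 − 27.9884 = 26.01.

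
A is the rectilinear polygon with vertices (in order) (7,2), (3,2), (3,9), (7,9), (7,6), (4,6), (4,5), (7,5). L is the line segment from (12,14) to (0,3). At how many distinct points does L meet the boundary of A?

The segment meets the boundary at (3,5.75), (6.545,9).

2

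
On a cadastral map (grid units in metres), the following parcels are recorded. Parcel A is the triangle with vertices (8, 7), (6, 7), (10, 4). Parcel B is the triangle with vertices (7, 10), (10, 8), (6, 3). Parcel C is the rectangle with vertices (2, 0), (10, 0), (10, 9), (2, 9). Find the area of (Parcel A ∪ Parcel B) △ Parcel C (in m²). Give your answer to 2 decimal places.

|Parcel A ∪ Parcel B| = 12.7015.
|(Parcel A ∪ Parcel B) ∩ Parcel C| = 11.8801.
|(Parcel A ∪ Parcel B) △ Parcel C| = 12.7015 + 72 − 23.7602 = 60.94.

60.94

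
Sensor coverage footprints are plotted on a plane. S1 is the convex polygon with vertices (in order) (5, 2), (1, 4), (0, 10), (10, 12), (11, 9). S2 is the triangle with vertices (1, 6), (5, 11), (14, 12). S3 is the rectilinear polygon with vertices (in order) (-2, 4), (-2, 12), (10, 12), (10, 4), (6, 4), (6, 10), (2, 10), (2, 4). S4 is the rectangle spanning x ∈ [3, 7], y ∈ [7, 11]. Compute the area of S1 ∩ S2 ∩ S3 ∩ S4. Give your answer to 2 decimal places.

3.86

The intersection is the polygon with vertices (6,10), (4.2,10), (5,11), (7,11), (7,8.769), (6,8.308).
By the shoelace formula its area is 3.86.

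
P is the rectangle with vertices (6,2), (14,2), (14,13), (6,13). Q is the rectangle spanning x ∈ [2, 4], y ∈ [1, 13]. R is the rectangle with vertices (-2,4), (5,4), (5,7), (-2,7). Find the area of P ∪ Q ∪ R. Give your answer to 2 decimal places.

127.00

By inclusion–exclusion:
Individual areas: |P| = 88, |Q| = 24, |R| = 21.
|P∩Q| = 0 (no overlap).
|P∩R| = 0 (no overlap).
|Q∩R|: x∈[2,4], y∈[4,7] → 2·3 = 6.
|P∩Q∩R| = 0.
|P ∪ Q ∪ R| = 133 − 6 + 0 = 127.00.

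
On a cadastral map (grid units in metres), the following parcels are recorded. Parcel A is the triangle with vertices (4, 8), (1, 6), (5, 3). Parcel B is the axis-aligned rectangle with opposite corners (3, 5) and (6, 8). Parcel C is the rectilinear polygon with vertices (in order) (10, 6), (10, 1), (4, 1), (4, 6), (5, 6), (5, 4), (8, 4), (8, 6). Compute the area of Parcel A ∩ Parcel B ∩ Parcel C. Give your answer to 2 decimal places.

0.50

The intersection is the polygon with vertices (4.6,5), (4,5), (4,6), (4.4,6).
By the shoelace formula its area is 0.50.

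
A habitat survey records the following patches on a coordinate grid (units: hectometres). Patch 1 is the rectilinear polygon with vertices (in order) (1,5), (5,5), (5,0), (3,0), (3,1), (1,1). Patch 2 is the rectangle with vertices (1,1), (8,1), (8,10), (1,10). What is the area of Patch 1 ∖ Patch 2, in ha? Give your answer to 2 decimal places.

2.00

|Patch 1| = 18, |Patch 1∩Patch 2| = 16.
|Patch 1 ∖ Patch 2| = |Patch 1| − |Patch 1∩Patch 2| = 18 − 16 = 2.00.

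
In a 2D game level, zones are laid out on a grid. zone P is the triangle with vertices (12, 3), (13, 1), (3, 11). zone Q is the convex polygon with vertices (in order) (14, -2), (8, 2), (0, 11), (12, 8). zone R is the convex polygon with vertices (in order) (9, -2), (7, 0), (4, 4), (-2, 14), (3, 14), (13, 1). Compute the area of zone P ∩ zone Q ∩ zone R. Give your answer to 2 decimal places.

3.99

The intersection is the polygon with vertices (4,10), (4.174,9.957), (10.297,4.513), (13,1).
By the shoelace formula its area is 3.99.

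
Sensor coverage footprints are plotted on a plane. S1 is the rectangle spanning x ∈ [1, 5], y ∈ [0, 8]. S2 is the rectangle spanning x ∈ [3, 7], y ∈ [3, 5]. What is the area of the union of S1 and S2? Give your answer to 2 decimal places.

36.00

By inclusion–exclusion:
Individual areas: |S1| = 32, |S2| = 8.
|S1∩S2|: x∈[3,5], y∈[3,5] → 2·2 = 4.
|S1 ∪ S2| = 40 − 4 = 36.00.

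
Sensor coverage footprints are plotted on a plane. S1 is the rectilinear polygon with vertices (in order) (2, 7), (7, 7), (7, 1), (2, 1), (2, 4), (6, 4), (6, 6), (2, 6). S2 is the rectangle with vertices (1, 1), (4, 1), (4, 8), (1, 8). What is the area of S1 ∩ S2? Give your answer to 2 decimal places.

8.00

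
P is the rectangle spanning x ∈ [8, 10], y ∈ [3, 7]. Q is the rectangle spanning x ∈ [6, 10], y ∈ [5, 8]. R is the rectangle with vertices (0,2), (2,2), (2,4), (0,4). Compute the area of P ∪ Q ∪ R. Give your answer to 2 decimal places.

20.00

By inclusion–exclusion:
Individual areas: |P| = 8, |Q| = 12, |R| = 4.
|P∩Q|: x∈[8,10], y∈[5,7] → 2·2 = 4.
|P∩R| = 0 (no overlap).
|Q∩R| = 0 (no overlap).
|P∩Q∩R| = 0.
|P ∪ Q ∪ R| = 24 − 4 + 0 = 20.00.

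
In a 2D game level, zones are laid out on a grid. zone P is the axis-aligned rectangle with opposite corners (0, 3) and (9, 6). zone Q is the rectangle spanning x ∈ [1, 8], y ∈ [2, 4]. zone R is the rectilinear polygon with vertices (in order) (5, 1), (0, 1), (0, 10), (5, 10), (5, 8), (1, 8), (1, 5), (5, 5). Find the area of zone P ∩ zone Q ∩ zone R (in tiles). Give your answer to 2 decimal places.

The intersection is the polygon with vertices (1,4), (5,4), (5,3), (1,3).
By the shoelace formula its area is 4.00.

4.00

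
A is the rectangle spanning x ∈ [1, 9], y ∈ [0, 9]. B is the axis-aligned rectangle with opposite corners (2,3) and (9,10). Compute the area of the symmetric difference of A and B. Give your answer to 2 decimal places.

37.00

|A∩B|: x∈[2,9], y∈[3,9] → 7·6 = 42.
|A △ B| = |A| + |B| − 2·|A∩B| = 72 + 49 − 84 = 37.00.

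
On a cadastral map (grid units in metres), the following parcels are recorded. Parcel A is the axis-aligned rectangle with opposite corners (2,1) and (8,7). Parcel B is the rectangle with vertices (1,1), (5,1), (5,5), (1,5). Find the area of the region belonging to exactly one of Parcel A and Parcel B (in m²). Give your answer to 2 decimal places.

28.00

|Parcel A∩Parcel B|: x∈[2,5], y∈[1,5] → 3·4 = 12.
|Parcel A △ Parcel B| = |Parcel A| + |Parcel B| − 2·|Parcel A∩Parcel B| = 36 + 16 − 24 = 28.00.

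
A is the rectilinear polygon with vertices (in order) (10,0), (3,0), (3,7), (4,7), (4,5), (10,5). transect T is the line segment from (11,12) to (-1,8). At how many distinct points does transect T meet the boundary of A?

0

The segment lies entirely outside A and never meets its boundary.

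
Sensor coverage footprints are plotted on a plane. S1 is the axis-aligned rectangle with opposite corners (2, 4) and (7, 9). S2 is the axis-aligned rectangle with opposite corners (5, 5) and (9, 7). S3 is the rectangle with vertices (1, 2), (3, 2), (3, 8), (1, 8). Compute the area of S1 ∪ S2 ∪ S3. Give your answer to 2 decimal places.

37.00

By inclusion–exclusion:
Individual areas: |S1| = 25, |S2| = 8, |S3| = 12.
|S1∩S2|: x∈[5,7], y∈[5,7] → 2·2 = 4.
|S1∩S3|: x∈[2,3], y∈[4,8] → 1·4 = 4.
|S2∩S3| = 0 (no overlap).
|S1∩S2∩S3| = 0.
|S1 ∪ S2 ∪ S3| = 45 − 8 + 0 = 37.00.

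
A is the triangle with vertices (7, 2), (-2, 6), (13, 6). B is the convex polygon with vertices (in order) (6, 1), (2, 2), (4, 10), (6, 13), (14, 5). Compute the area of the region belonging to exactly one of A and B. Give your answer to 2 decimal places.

57.00

|A| = 30, |B| = 77, |A∩B| = 25.
|A △ B| = |A| + |B| − 2·|A∩B| = 30 + 77 − 50 = 57.00.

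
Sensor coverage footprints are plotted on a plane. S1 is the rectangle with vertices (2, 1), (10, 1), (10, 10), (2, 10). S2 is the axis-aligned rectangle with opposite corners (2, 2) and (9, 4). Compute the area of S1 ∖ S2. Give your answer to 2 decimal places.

|S1∩S2|: x∈[2,9], y∈[2,4] → 7·2 = 14.
|S1| = 72.
|S1 ∖ S2| = |S1| − |S1∩S2| = 72 − 14 = 58.00.

58.00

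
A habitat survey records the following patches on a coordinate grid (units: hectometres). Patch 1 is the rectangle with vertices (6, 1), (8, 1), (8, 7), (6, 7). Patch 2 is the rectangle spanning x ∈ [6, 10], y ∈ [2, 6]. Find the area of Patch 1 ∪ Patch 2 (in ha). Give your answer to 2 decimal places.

20.00

By inclusion–exclusion:
Individual areas: |Patch 1| = 12, |Patch 2| = 16.
|Patch 1∩Patch 2|: x∈[6,8], y∈[2,6] → 2·4 = 8.
|Patch 1 ∪ Patch 2| = 28 − 8 = 20.00.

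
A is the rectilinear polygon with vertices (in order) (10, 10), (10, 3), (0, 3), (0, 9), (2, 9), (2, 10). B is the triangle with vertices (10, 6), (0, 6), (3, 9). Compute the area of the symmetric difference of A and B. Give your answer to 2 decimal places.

|A| = 68, |B| = 15, |A∩B| = 15.
|A △ B| = |A| + |B| − 2·|A∩B| = 68 + 15 − 30 = 53.00.

53.00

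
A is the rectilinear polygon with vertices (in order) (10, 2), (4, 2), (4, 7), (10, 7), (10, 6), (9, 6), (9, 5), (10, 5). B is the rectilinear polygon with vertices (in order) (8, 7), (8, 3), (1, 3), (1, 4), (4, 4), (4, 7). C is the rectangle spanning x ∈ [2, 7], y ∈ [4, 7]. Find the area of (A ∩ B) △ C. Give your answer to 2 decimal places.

13.00

|A ∩ B| = 16.
|(A ∩ B) ∩ C| = 9.
|(A ∩ B) △ C| = 16 + 15 − 18 = 13.00.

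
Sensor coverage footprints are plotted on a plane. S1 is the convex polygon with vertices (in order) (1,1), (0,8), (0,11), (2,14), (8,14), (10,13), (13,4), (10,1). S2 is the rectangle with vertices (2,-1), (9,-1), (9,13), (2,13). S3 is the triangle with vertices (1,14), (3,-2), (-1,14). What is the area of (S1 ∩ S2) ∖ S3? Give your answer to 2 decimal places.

|S1 ∩ S2| = 84.
|(S1 ∩ S2) ∩ S3| = 1.4375.
|(S1 ∩ S2) ∖ S3| = 84 − 1.4375 = 82.56.

82.56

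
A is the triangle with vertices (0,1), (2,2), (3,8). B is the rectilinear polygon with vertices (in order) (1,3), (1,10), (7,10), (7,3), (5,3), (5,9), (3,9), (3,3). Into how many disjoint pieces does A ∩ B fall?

1

A ∩ B is a single connected region.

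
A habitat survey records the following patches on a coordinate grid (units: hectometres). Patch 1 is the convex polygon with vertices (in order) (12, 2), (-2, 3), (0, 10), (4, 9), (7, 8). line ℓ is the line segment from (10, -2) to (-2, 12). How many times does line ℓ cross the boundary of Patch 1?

2

The segment meets the boundary at (-0.071,9.75), (6.217,2.413).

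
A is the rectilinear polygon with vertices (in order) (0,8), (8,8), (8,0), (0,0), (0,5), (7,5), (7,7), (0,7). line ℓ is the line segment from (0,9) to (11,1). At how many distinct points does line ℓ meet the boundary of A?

The segment meets the boundary at (8,3.182), (5.5,5), (2.75,7), (1.375,8).

4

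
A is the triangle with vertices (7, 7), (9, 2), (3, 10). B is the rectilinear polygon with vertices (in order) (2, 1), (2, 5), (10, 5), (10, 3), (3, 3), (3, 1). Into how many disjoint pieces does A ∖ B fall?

2

A ∖ B splits into 2 disjoint pieces (area 5.425, area 0.175).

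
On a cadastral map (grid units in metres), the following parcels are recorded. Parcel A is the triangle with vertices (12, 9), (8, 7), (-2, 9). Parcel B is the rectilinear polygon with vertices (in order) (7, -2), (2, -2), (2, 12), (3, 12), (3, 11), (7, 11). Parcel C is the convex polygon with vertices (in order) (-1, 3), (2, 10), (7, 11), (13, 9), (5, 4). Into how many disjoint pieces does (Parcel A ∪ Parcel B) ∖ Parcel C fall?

(Parcel A ∪ Parcel B) ∖ Parcel C splits into 3 disjoint pieces (area 30.5, area 1.1748, area 3.5).

3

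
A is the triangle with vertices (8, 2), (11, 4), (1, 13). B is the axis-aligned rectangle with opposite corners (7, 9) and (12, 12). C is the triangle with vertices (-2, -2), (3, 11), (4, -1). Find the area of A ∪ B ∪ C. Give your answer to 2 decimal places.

74.78

By inclusion–exclusion:
Individual areas: |A| = 23.5, |B| = 15, |C| = 36.5.
|A∩B| = 0.
|A∩C| = 0.2192.
|B∩C| = 0.
|A∩B∩C| = 0.
|A ∪ B ∪ C| = 75 − 0.2192 + 0 = 74.78.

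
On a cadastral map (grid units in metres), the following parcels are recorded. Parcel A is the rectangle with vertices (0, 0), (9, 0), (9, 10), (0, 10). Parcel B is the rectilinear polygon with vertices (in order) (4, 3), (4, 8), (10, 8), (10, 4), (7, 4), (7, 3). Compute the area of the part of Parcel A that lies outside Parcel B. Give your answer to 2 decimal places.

67.00

|Parcel A| = 90, |Parcel A∩Parcel B| = 23.
|Parcel A ∖ Parcel B| = |Parcel A| − |Parcel A∩Parcel B| = 90 − 23 = 67.00.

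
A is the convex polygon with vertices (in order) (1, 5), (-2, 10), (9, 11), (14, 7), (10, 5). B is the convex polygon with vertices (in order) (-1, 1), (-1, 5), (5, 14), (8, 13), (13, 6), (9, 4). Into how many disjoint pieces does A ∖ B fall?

2

A ∖ B splits into 2 disjoint pieces (area 8.3209, area 3.2842).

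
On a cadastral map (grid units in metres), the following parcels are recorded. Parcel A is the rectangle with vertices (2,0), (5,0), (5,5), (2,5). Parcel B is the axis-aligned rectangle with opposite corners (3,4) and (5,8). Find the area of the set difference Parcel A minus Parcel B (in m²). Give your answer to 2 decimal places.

13.00

|Parcel A∩Parcel B|: x∈[3,5], y∈[4,5] → 2·1 = 2.
|Parcel A| = 15.
|Parcel A ∖ Parcel B| = |Parcel A| − |Parcel A∩Parcel B| = 15 − 2 = 13.00.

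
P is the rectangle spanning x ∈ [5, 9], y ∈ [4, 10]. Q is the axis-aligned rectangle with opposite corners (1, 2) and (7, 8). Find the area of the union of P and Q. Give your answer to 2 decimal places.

52.00

By inclusion–exclusion:
Individual areas: |P| = 24, |Q| = 36.
|P∩Q|: x∈[5,7], y∈[4,8] → 2·4 = 8.
|P ∪ Q| = 60 − 8 = 52.00.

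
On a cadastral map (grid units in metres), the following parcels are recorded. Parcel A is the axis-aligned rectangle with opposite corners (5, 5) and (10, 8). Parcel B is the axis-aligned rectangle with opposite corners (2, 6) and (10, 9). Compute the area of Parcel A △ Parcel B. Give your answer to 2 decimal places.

|Parcel A∩Parcel B|: x∈[5,10], y∈[6,8] → 5·2 = 10.
|Parcel A △ Parcel B| = |Parcel A| + |Parcel B| − 2·|Parcel A∩Parcel B| = 15 + 24 − 20 = 19.00.

19.00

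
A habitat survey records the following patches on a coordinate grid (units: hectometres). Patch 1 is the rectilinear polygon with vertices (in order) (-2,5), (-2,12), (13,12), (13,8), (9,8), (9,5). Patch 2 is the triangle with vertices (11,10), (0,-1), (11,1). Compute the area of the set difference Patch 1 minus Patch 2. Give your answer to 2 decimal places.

|Patch 1| = 93, |Patch 1∩Patch 2| = 6.5.
|Patch 1 ∖ Patch 2| = |Patch 1| − |Patch 1∩Patch 2| = 93 − 6.5 = 86.50.

86.50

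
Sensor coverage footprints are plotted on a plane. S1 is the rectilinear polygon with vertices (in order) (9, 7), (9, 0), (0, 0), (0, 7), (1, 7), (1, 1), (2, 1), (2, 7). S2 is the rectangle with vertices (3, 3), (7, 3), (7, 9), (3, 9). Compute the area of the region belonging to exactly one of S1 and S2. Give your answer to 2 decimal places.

49.00

|S1| = 57, |S2| = 24, |S1∩S2| = 16.
|S1 △ S2| = |S1| + |S2| − 2·|S1∩S2| = 57 + 24 − 32 = 49.00.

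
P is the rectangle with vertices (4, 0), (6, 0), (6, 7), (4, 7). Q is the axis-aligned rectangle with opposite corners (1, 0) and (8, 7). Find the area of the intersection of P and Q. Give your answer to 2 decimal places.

|P∩Q|: x∈[4,6], y∈[0,7] → 2·7 = 14.

14.00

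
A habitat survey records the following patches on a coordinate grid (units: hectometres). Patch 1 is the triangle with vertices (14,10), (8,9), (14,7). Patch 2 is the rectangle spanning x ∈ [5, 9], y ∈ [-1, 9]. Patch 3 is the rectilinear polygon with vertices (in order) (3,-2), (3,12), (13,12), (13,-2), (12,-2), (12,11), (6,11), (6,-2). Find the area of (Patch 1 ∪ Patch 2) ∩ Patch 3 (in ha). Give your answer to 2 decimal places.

12.25

|Patch 1 ∪ Patch 2| = 48.8333.
|(Patch 1 ∪ Patch 2) ∩ Patch 3| = 12.25.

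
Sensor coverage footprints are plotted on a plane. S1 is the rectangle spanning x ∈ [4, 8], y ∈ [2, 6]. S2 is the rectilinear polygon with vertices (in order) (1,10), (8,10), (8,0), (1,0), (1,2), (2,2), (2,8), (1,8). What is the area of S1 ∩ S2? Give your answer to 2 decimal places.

The intersection is the polygon with vertices (8,2), (4,2), (4,6), (8,6).
By the shoelace formula its area is 16.00.

16.00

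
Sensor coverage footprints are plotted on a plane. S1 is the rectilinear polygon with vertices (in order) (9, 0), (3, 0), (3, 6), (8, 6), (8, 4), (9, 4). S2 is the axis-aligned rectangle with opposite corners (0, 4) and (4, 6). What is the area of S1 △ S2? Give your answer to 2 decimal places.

38.00

|S1| = 34, |S2| = 8, |S1∩S2| = 2.
|S1 △ S2| = |S1| + |S2| − 2·|S1∩S2| = 34 + 8 − 4 = 38.00.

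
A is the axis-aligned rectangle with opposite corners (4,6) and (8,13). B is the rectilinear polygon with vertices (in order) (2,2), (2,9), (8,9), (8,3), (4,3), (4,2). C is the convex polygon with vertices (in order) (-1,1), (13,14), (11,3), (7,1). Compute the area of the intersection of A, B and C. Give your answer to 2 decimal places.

6.00

The intersection is the polygon with vertices (4.385,6), (7.615,9), (8,9), (8,6).
By the shoelace formula its area is 6.00.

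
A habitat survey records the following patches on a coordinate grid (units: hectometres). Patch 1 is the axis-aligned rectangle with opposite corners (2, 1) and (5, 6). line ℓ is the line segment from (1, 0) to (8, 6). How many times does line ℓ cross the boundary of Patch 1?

The segment meets the boundary at (5,3.429), (2.167,1).

2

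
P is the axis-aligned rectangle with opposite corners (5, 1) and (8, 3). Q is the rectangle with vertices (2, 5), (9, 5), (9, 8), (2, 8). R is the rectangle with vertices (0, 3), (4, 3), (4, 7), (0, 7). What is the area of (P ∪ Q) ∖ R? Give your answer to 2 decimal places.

23.00

|P ∪ Q| = 27.
|(P ∪ Q) ∩ R| = 4.
|(P ∪ Q) ∖ R| = 27 − 4 = 23.00.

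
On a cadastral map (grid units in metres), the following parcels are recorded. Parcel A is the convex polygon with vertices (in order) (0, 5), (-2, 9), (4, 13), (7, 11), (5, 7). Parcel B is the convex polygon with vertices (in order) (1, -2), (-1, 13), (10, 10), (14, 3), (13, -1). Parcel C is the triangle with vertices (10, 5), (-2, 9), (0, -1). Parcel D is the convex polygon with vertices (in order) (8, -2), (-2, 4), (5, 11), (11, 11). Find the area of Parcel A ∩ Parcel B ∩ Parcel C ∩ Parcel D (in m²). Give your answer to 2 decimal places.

The intersection is the polygon with vertices (-0.059,5.941), (1.75,7.75), (4.545,6.818), (0.063,5.025).
By the shoelace formula its area is 5.53.

5.53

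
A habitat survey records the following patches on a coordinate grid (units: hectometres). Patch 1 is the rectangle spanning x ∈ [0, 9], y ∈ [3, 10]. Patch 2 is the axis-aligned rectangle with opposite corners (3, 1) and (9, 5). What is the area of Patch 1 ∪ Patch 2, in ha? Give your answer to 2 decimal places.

75.00

By inclusion–exclusion:
Individual areas: |Patch 1| = 63, |Patch 2| = 24.
|Patch 1∩Patch 2|: x∈[3,9], y∈[3,5] → 6·2 = 12.
|Patch 1 ∪ Patch 2| = 87 − 12 = 75.00.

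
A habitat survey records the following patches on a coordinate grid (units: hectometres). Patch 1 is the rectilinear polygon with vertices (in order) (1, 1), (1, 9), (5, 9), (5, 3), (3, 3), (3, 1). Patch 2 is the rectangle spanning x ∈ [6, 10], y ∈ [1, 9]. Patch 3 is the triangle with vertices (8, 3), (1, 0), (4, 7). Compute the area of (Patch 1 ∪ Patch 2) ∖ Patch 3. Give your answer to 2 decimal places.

|Patch 1 ∪ Patch 2| = 60.
|(Patch 1 ∪ Patch 2) ∩ Patch 3| = 12.0714.
|(Patch 1 ∪ Patch 2) ∖ Patch 3| = 60 − 12.0714 = 47.93.

47.93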